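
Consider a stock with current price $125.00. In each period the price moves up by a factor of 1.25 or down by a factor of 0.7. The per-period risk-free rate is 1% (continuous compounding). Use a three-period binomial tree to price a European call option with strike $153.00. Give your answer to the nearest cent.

Risk-neutral probability p = (e^0.01 − 0.7)/(1.25 − 0.7) = 0.3101/0.5500 = 0.5637
Terminal stock prices: S_uuu = 244.1, S_uud = 136.7, S_udd = 76.56, S_ddd = 42.87
Terminal payoffs (S − K): max(91.14, 0) = 91.14, max(-16.28, 0) = 0, max(-76.44, 0) = 0, max(-110.1, 0) = 0
Node uu (S = 195.3): V_uu = e^(−0.01)·[0.5637·91.1406 + 0.4363·0.0000] = 50.8673
Node ud (S = 109.4): V_ud = e^(−0.01)·[0.5637·0.0000 + 0.4363·0.0000] = 0.0000
Node dd (S = 61.25): V_dd = e^(−0.01)·[0.5637·0.0000 + 0.4363·0.0000] = 0.0000
Node u (S = 156.2): V_u = e^(−0.01)·[0.5637·50.8673 + 0.4363·0.0000] = 28.3900
Node d (S = 87.5): V_d = e^(−0.01)·[0.5637·0.0000 + 0.4363·0.0000] = 0.0000
Node 0 (S = 125): V_0 = e^(−0.01)·[0.5637·28.3900 + 0.4363·0.0000] = 15.8450

$15.84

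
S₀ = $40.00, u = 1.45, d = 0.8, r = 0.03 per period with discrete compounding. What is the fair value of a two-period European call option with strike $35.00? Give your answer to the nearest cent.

Risk-neutral probability p = (1 + 0.03 − 0.8)/(1.45 − 0.8) = 0.2300/0.6500 = 0.3538
Terminal stock prices: S_uu = 84.1, S_ud = 46.4, S_dd = 25.6
Terminal payoffs (S − K): max(49.1, 0) = 49.1, max(11.4, 0) = 11.4, max(-9.4, 0) = 0
Node u (S = 58): V_u = 1/1.03·[0.3538·49.1000 + 0.6462·11.4000] = 24.0194
Node d (S = 32): V_d = 1/1.03·[0.3538·11.4000 + 0.6462·0.0000] = 3.9164
Node 0 (S = 40): V_0 = 1/1.03·[0.3538·24.0194 + 0.6462·3.9164] = 10.7085

$10.71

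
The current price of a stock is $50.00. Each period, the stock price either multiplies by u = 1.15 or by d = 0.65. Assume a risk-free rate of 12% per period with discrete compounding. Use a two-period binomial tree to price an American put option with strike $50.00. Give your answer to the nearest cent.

Risk-neutral probability p = (1 + 0.12 − 0.65)/(1.15 − 0.65) = 0.4700/0.5000 = 0.9400
Terminal stock prices: S_uu = 66.12, S_ud = 37.38, S_dd = 21.13
Terminal payoffs (K − S): max(-16.12, 0) = 0, max(12.62, 0) = 12.62, max(28.87, 0) = 28.87
Node u (S = 57.5): continuation = 1/1.12·[0.9400·0.0000 + 0.0600·12.6250] = 0.6763; exercise value = 0.0000 ≤ continuation, so V_u = 0.6763
Node d (S = 32.5): continuation = 1/1.12·[0.9400·12.6250 + 0.0600·28.8750] = 12.1429; exercise value = 17.5000 > continuation, so V_d = 17.5000 (exercise)
Node 0 (S = 50): continuation = 1/1.12·[0.9400·0.6763 + 0.0600·17.5000] = 1.5051; exercise value = 0.0000 ≤ continuation, so V_0 = 1.5051

$1.51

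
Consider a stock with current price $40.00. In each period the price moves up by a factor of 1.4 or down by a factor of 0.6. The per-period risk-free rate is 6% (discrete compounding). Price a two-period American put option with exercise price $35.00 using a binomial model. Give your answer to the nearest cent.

Risk-neutral probability p = (1 + 0.06 − 0.6)/(1.4 − 0.6) = 0.4600/0.8000 = 0.5750
Terminal stock prices: S_uu = 78.4, S_ud = 33.6, S_dd = 14.4
Terminal payoffs (K − S): max(-43.4, 0) = 0, max(1.4, 0) = 1.4, max(20.6, 0) = 20.6
Node u (S = 56): continuation = 1/1.06·[0.5750·0.0000 + 0.4250·1.4000] = 0.5613; exercise value = 0.0000 ≤ continuation, so V_u = 0.5613
Node d (S = 24): continuation = 1/1.06·[0.5750·1.4000 + 0.4250·20.6000] = 9.0189; exercise value = 11.0000 > continuation, so V_d = 11.0000 (exercise)
Node 0 (S = 40): continuation = 1/1.06·[0.5750·0.5613 + 0.4250·11.0000] = 4.7149; exercise value = 0.0000 ≤ continuation, so V_0 = 4.7149

$4.71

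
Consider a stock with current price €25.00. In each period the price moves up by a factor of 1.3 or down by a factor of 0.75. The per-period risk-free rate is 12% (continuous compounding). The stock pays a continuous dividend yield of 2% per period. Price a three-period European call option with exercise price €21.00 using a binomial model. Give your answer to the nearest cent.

€9.68

Per-period risk-free factor R = e^0.12 = 1.1275; dividend-adjusted growth = e^(0.12−0.02) = 1.1052.
Risk-neutral probability p = (1.1052 − 0.75)/(1.3 − 0.75) = 0.3552/0.5500 = 0.6458
Terminal stock prices: S_uuu = 54.93, S_uud = 31.69, S_udd = 18.28, S_ddd = 10.55
Terminal payoffs (S − K): max(33.93, 0) = 33.93, max(10.69, 0) = 10.69, max(-2.719, 0) = 0, max(-10.45, 0) = 0
Node uu (S = 42.25): V_uu = e^(−0.12)·[0.6458·33.9250 + 0.3542·10.6875] = 22.7881
Node ud (S = 24.38): V_ud = e^(−0.12)·[0.6458·10.6875 + 0.3542·0.0000] = 6.1212
Node dd (S = 14.06): V_dd = e^(−0.12)·[0.6458·0.0000 + 0.3542·0.0000] = 0.0000
Node u (S = 32.5): V_u = e^(−0.12)·[0.6458·22.7881 + 0.3542·6.1212] = 14.9748
Node d (S = 18.75): V_d = e^(−0.12)·[0.6458·6.1212 + 0.3542·0.0000] = 3.5059
Node 0 (S = 25): V_0 = e^(−0.12)·[0.6458·14.9748 + 0.3542·3.5059] = 9.6782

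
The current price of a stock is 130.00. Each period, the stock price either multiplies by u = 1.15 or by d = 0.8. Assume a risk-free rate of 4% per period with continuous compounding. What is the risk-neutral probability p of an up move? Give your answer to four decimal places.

Risk-neutral probability p = (e^0.04 − 0.8)/(1.15 − 0.8) = 0.2408/0.3500 = 0.6880

p = 0.6880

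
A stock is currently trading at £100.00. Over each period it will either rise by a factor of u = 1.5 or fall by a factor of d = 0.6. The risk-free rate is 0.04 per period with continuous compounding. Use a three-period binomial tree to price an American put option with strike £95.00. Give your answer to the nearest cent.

£23.45

Risk-neutral probability p = (e^0.04 − 0.6)/(1.5 − 0.6) = 0.4408/0.9000 = 0.4898
Terminal stock prices: S_uuu = 337.5, S_uud = 135, S_udd = 54, S_ddd = 21.6
Terminal payoffs (K − S): max(-242.5, 0) = 0, max(-40, 0) = 0, max(41, 0) = 41, max(73.4, 0) = 73.4
Node uu (S = 225): continuation = e^(−0.04)·[0.4898·0.0000 + 0.5102·0.0000] = 0.0000; exercise value = 0.0000 ≤ continuation, so V_uu = 0.0000
Node ud (S = 90): continuation = e^(−0.04)·[0.4898·0.0000 + 0.5102·41.0000] = 20.0984; exercise value = 5.0000 ≤ continuation, so V_ud = 20.0984
Node dd (S = 36): continuation = e^(−0.04)·[0.4898·41.0000 + 0.5102·73.4000] = 55.2750; exercise value = 59.0000 > continuation, so V_dd = 59.0000 (exercise)
Node u (S = 150): continuation = e^(−0.04)·[0.4898·0.0000 + 0.5102·20.0984] = 9.8523; exercise value = 0.0000 ≤ continuation, so V_u = 9.8523
Node d (S = 60): continuation = e^(−0.04)·[0.4898·20.0984 + 0.5102·59.0000] = 38.3801; exercise value = 35.0000 ≤ continuation, so V_d = 38.3801
Node 0 (S = 100): continuation = e^(−0.04)·[0.4898·9.8523 + 0.5102·38.3801] = 23.4504; exercise value = 0.0000 ≤ continuation, so V_0 = 23.4504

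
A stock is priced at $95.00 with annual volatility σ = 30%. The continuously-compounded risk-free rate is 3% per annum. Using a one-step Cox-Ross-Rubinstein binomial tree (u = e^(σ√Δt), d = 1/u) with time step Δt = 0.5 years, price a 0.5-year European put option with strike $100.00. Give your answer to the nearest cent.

$11.81

CRR parameters: u = e^(σ√Δt) = e^(0.3·√0.5) = 1.2363, d = 1/u = 0.8089
Per-period rate: rΔt = 0.03·0.5 = 0.015, so R = e^0.015 = 1.0151
Risk-neutral probability p = (e^0.015 − 0.8089)/(1.2363 − 0.8089) = 0.2063/0.4275 = 0.4825
Terminal stock prices: S_u = 117.4, S_d = 76.84
Terminal payoffs (K − S): max(-17.45, 0) = 0, max(23.16, 0) = 23.16
Node 0 (S = 95): V_0 = e^(−0.015)·[0.4825·0.0000 + 0.5175·23.1585] = 11.8056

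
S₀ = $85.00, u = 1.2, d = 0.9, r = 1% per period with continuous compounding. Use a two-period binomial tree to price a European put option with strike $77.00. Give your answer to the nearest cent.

$3.20

Risk-neutral probability p = (e^0.01 − 0.9)/(1.2 − 0.9) = 0.1101/0.3000 = 0.3668
Terminal stock prices: S_uu = 122.4, S_ud = 91.8, S_dd = 68.85
Terminal payoffs (K − S): max(-45.4, 0) = 0, max(-14.8, 0) = 0, max(8.15, 0) = 8.15
Node u (S = 102): V_u = e^(−0.01)·[0.3668·0.0000 + 0.6332·0.0000] = 0.0000
Node d (S = 76.5): V_d = e^(−0.01)·[0.3668·0.0000 + 0.6332·8.1500] = 5.1090
Node 0 (S = 85): V_0 = e^(−0.01)·[0.3668·0.0000 + 0.6332·5.1090] = 3.2026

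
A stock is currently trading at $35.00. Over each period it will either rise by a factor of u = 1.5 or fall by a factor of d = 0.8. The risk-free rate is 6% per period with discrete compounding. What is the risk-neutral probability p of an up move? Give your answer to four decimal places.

p = 0.3714

Risk-neutral probability p = (1 + 0.06 − 0.8)/(1.5 − 0.8) = 0.2600/0.7000 = 0.3714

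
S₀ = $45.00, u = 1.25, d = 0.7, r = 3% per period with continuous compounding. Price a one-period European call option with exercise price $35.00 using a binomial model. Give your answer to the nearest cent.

Risk-neutral probability p = (e^0.03 − 0.7)/(1.25 − 0.7) = 0.3305/0.5500 = 0.6008
Terminal stock prices: S_u = 56.25, S_d = 31.5
Terminal payoffs (S − K): max(21.25, 0) = 21.25, max(-3.5, 0) = 0
Node 0 (S = 45): V_0 = e^(−0.03)·[0.6008·21.2500 + 0.3992·0.0000] = 12.3902

$12.39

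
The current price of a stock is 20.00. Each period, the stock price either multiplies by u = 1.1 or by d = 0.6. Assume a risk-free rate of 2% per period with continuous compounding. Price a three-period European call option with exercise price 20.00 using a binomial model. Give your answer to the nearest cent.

Risk-neutral probability p = (e^0.02 − 0.6)/(1.1 − 0.6) = 0.4202/0.5000 = 0.8404
Terminal stock prices: S_uuu = 26.62, S_uud = 14.52, S_udd = 7.92, S_ddd = 4.32
Terminal payoffs (S − K): max(6.62, 0) = 6.62, max(-5.48, 0) = 0, max(-12.08, 0) = 0, max(-15.68, 0) = 0
Node uu (S = 24.2): V_uu = e^(−0.02)·[0.8404·6.6200 + 0.1596·0.0000] = 5.4533
Node ud (S = 13.2): V_ud = e^(−0.02)·[0.8404·0.0000 + 0.1596·0.0000] = 0.0000
Node dd (S = 7.2): V_dd = e^(−0.02)·[0.8404·0.0000 + 0.1596·0.0000] = 0.0000
Node u (S = 22): V_u = e^(−0.02)·[0.8404·5.4533 + 0.1596·0.0000] = 4.4922
Node d (S = 12): V_d = e^(−0.02)·[0.8404·0.0000 + 0.1596·0.0000] = 0.0000
Node 0 (S = 20): V_0 = e^(−0.02)·[0.8404·4.4922 + 0.1596·0.0000] = 3.7005

3.70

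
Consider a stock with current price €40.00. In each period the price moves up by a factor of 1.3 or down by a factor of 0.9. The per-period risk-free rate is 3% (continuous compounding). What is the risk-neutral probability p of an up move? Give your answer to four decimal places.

Risk-neutral probability p = (e^0.03 − 0.9)/(1.3 − 0.9) = 0.1305/0.4000 = 0.3261

p = 0.3261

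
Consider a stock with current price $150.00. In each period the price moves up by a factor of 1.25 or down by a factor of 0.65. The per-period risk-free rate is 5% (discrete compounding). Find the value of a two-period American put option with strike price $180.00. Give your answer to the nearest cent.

Risk-neutral probability p = (1 + 0.05 − 0.65)/(1.25 − 0.65) = 0.4000/0.6000 = 0.6667
Terminal stock prices: S_uu = 234.4, S_ud = 121.9, S_dd = 63.38
Terminal payoffs (K − S): max(-54.38, 0) = 0, max(58.12, 0) = 58.12, max(116.6, 0) = 116.6
Node u (S = 187.5): continuation = 1/1.05·[0.6667·0.0000 + 0.3333·58.1250] = 18.4524; exercise value = 0.0000 ≤ continuation, so V_u = 18.4524
Node d (S = 97.5): continuation = 1/1.05·[0.6667·58.1250 + 0.3333·116.6250] = 73.9286; exercise value = 82.5000 > continuation, so V_d = 82.5000 (exercise)
Node 0 (S = 150): continuation = 1/1.05·[0.6667·18.4524 + 0.3333·82.5000] = 37.9063; exercise value = 30.0000 ≤ continuation, so V_0 = 37.9063

$37.91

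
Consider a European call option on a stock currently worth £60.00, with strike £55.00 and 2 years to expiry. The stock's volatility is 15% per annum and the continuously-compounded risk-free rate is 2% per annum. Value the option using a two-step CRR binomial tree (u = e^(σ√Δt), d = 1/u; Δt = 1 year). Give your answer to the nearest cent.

CRR parameters: u = e^(σ√Δt) = e^(0.15·√1) = 1.1618, d = 1/u = 0.8607
Per-period rate: rΔt = 0.02·1 = 0.02, so R = e^0.02 = 1.0202
Risk-neutral probability p = (e^0.02 − 0.8607)/(1.1618 − 0.8607) = 0.1595/0.3011 = 0.5297
Terminal stock prices: S_uu = 80.99, S_ud = 60, S_dd = 44.45
Terminal payoffs (S − K): max(25.99, 0) = 25.99, max(5, 0) = 5, max(-10.55, 0) = 0
Node u (S = 69.71): V_u = e^(−0.02)·[0.5297·25.9915 + 0.4703·5.0000] = 15.7991
Node d (S = 51.64): V_d = e^(−0.02)·[0.5297·5.0000 + 0.4703·0.0000] = 2.5958
Node 0 (S = 60): V_0 = e^(−0.02)·[0.5297·15.7991 + 0.4703·2.5958] = 9.3992

£9.40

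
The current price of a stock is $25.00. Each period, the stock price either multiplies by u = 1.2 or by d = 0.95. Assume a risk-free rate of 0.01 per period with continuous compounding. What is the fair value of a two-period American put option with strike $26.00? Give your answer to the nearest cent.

Risk-neutral probability p = (e^0.01 − 0.95)/(1.2 − 0.95) = 0.0601/0.2500 = 0.2402
Terminal stock prices: S_uu = 36, S_ud = 28.5, S_dd = 22.56
Terminal payoffs (K − S): max(-10, 0) = 0, max(-2.5, 0) = 0, max(3.438, 0) = 3.438
Node u (S = 30): continuation = e^(−0.01)·[0.2402·0.0000 + 0.7598·0.0000] = 0.0000; exercise value = 0.0000 ≤ continuation, so V_u = 0.0000
Node d (S = 23.75): continuation = e^(−0.01)·[0.2402·0.0000 + 0.7598·3.4375] = 2.5858; exercise value = 2.2500 ≤ continuation, so V_d = 2.5858
Node 0 (S = 25): continuation = e^(−0.01)·[0.2402·0.0000 + 0.7598·2.5858] = 1.9452; exercise value = 1.0000 ≤ continuation, so V_0 = 1.9452

$1.95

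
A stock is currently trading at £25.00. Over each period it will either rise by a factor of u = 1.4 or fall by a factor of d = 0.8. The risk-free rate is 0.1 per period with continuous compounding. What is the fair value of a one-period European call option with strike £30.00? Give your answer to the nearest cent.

£2.30

Risk-neutral probability p = (e^0.1 − 0.8)/(1.4 − 0.8) = 0.3052/0.6000 = 0.5086
Terminal stock prices: S_u = 35, S_d = 20
Terminal payoffs (S − K): max(5, 0) = 5, max(-10, 0) = 0
Node 0 (S = 25): V_0 = e^(−0.1)·[0.5086·5.0000 + 0.4914·0.0000] = 2.3011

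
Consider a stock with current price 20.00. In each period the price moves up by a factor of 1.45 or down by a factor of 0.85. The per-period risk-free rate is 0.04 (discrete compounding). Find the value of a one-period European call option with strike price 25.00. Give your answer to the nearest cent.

1.22

Risk-neutral probability p = (1 + 0.04 − 0.85)/(1.45 − 0.85) = 0.1900/0.6000 = 0.3167
Terminal stock prices: S_u = 29, S_d = 17
Terminal payoffs (S − K): max(4, 0) = 4, max(-8, 0) = 0
Node 0 (S = 20): V_0 = 1/1.04·[0.3167·4.0000 + 0.6833·0.0000] = 1.2179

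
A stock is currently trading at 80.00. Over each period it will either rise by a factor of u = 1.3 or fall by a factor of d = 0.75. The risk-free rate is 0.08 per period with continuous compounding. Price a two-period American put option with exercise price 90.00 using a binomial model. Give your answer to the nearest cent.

Risk-neutral probability p = (e^0.08 − 0.75)/(1.3 − 0.75) = 0.3333/0.5500 = 0.6060
Terminal stock prices: S_uu = 135.2, S_ud = 78, S_dd = 45
Terminal payoffs (K − S): max(-45.2, 0) = 0, max(12, 0) = 12, max(45, 0) = 45
Node u (S = 104): continuation = e^(−0.08)·[0.6060·0.0000 + 0.3940·12.0000] = 4.3648; exercise value = 0.0000 ≤ continuation, so V_u = 4.3648
Node d (S = 60): continuation = e^(−0.08)·[0.6060·12.0000 + 0.3940·45.0000] = 23.0805; exercise value = 30.0000 > continuation, so V_d = 30.0000 (exercise)
Node 0 (S = 80): continuation = e^(−0.08)·[0.6060·4.3648 + 0.3940·30.0000] = 13.3535; exercise value = 10.0000 ≤ continuation, so V_0 = 13.3535

13.35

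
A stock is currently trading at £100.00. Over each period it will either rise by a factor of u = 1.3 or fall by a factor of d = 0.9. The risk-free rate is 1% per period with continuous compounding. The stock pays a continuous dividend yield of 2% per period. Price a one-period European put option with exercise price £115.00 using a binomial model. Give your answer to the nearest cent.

Per-period risk-free factor R = e^0.01 = 1.0101; dividend-adjusted growth = e^(0.01−0.02) = 0.9900.
Risk-neutral probability p = (0.9900 − 0.9)/(1.3 − 0.9) = 0.0900/0.4000 = 0.2251
Terminal stock prices: S_u = 130, S_d = 90
Terminal payoffs (K − S): max(-15, 0) = 0, max(25, 0) = 25
Node 0 (S = 100): V_0 = e^(−0.01)·[0.2251·0.0000 + 0.7749·25.0000] = 19.1791

£19.18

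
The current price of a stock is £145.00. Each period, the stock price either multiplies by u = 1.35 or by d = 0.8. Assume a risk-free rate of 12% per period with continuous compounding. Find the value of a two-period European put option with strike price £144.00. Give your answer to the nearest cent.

Risk-neutral probability p = (e^0.12 − 0.8)/(1.35 − 0.8) = 0.3275/0.5500 = 0.5954
Terminal stock prices: S_uu = 264.3, S_ud = 156.6, S_dd = 92.8
Terminal payoffs (K − S): max(-120.3, 0) = 0, max(-12.6, 0) = 0, max(51.2, 0) = 51.2
Node u (S = 195.8): V_u = e^(−0.12)·[0.5954·0.0000 + 0.4046·0.0000] = 0.0000
Node d (S = 116): V_d = e^(−0.12)·[0.5954·0.0000 + 0.4046·51.2000] = 18.3708
Node 0 (S = 145): V_0 = e^(−0.12)·[0.5954·0.0000 + 0.4046·18.3708] = 6.5915

£6.59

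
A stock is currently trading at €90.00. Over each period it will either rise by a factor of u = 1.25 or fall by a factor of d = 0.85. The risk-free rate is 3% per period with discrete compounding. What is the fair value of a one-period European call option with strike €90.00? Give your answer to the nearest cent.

Risk-neutral probability p = (1 + 0.03 − 0.85)/(1.25 − 0.85) = 0.1800/0.4000 = 0.4500
Terminal stock prices: S_u = 112.5, S_d = 76.5
Terminal payoffs (S − K): max(22.5, 0) = 22.5, max(-13.5, 0) = 0
Node 0 (S = 90): V_0 = 1/1.03·[0.4500·22.5000 + 0.5500·0.0000] = 9.8301

€9.83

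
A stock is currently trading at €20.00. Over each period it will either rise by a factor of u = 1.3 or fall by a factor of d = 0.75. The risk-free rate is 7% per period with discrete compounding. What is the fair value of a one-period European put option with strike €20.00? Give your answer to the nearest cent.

€1.95

Risk-neutral probability p = (1 + 0.07 − 0.75)/(1.3 − 0.75) = 0.3200/0.5500 = 0.5818
Terminal stock prices: S_u = 26, S_d = 15
Terminal payoffs (K − S): max(-6, 0) = 0, max(5, 0) = 5
Node 0 (S = 20): V_0 = 1/1.07·[0.5818·0.0000 + 0.4182·5.0000] = 1.9541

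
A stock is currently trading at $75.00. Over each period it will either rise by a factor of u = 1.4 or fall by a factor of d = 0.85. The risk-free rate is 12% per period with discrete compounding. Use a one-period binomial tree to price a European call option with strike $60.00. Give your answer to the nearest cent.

$21.43

Risk-neutral probability p = (1 + 0.12 − 0.85)/(1.4 − 0.85) = 0.2700/0.5500 = 0.4909
Terminal stock prices: S_u = 105, S_d = 63.75
Terminal payoffs (S − K): max(45, 0) = 45, max(3.75, 0) = 3.75
Node 0 (S = 75): V_0 = 1/1.12·[0.4909·45.0000 + 0.5091·3.7500] = 21.4286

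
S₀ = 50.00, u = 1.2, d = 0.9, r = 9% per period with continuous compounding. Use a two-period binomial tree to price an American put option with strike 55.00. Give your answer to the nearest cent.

Risk-neutral probability p = (e^0.09 − 0.9)/(1.2 − 0.9) = 0.1942/0.3000 = 0.6472
Terminal stock prices: S_uu = 72, S_ud = 54, S_dd = 40.5
Terminal payoffs (K − S): max(-17, 0) = 0, max(1, 0) = 1, max(14.5, 0) = 14.5
Node u (S = 60): continuation = e^(−0.09)·[0.6472·0.0000 + 0.3528·1.0000] = 0.3224; exercise value = 0.0000 ≤ continuation, so V_u = 0.3224
Node d (S = 45): continuation = e^(−0.09)·[0.6472·1.0000 + 0.3528·14.5000] = 5.2662; exercise value = 10.0000 > continuation, so V_d = 10.0000 (exercise)
Node 0 (S = 50): continuation = e^(−0.09)·[0.6472·0.3224 + 0.3528·10.0000] = 3.4146; exercise value = 5.0000 > continuation, so V_0 = 5.0000 (exercise)

5.00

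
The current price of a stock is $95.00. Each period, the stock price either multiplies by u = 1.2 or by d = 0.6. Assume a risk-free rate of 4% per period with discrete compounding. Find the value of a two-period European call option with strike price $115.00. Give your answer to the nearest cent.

Risk-neutral probability p = (1 + 0.04 − 0.6)/(1.2 − 0.6) = 0.4400/0.6000 = 0.7333
Terminal stock prices: S_uu = 136.8, S_ud = 68.4, S_dd = 34.2
Terminal payoffs (S − K): max(21.8, 0) = 21.8, max(-46.6, 0) = 0, max(-80.8, 0) = 0
Node u (S = 114): V_u = 1/1.04·[0.7333·21.8000 + 0.2667·0.0000] = 15.3718
Node d (S = 57): V_d = 1/1.04·[0.7333·0.0000 + 0.2667·0.0000] = 0.0000
Node 0 (S = 95): V_0 = 1/1.04·[0.7333·15.3718 + 0.2667·0.0000] = 10.8391

$10.84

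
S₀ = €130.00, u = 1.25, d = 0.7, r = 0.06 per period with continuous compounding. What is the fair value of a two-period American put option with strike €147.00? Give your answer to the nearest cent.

€24.68

Risk-neutral probability p = (e^0.06 − 0.7)/(1.25 − 0.7) = 0.3618/0.5500 = 0.6579
Terminal stock prices: S_uu = 203.1, S_ud = 113.7, S_dd = 63.7
Terminal payoffs (K − S): max(-56.12, 0) = 0, max(33.25, 0) = 33.25, max(83.3, 0) = 83.3
Node u (S = 162.5): continuation = e^(−0.06)·[0.6579·0.0000 + 0.3421·33.2500] = 10.7129; exercise value = 0.0000 ≤ continuation, so V_u = 10.7129
Node d (S = 91): continuation = e^(−0.06)·[0.6579·33.2500 + 0.3421·83.3000] = 47.4394; exercise value = 56.0000 > continuation, so V_d = 56.0000 (exercise)
Node 0 (S = 130): continuation = e^(−0.06)·[0.6579·10.7129 + 0.3421·56.0000] = 24.6802; exercise value = 17.0000 ≤ continuation, so V_0 = 24.6802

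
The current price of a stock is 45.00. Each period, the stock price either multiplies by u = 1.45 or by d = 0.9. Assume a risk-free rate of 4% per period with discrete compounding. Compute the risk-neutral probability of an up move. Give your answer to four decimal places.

Risk-neutral probability p = (1 + 0.04 − 0.9)/(1.45 − 0.9) = 0.1400/0.5500 = 0.2545

p = 0.2545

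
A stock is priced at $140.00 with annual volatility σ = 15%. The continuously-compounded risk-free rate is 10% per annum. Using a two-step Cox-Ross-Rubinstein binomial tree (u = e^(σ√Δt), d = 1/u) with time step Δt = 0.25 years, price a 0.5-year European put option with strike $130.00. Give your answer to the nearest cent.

CRR parameters: u = e^(σ√Δt) = e^(0.15·√0.25) = 1.0779, d = 1/u = 0.9277
Per-period rate: rΔt = 0.1·0.25 = 0.025, so R = e^0.025 = 1.0253
Risk-neutral probability p = (e^0.025 − 0.9277)/(1.0779 − 0.9277) = 0.0976/0.1501 = 0.6499
Terminal stock prices: S_uu = 162.7, S_ud = 140, S_dd = 120.5
Terminal payoffs (K − S): max(-32.66, 0) = 0, max(-10, 0) = 0, max(9.501, 0) = 9.501
Node u (S = 150.9): V_u = e^(−0.025)·[0.6499·0.0000 + 0.3501·0.0000] = 0.0000
Node d (S = 129.9): V_d = e^(−0.025)·[0.6499·0.0000 + 0.3501·9.5009] = 3.2444
Node 0 (S = 140): V_0 = e^(−0.025)·[0.6499·0.0000 + 0.3501·3.2444] = 1.1079

$1.11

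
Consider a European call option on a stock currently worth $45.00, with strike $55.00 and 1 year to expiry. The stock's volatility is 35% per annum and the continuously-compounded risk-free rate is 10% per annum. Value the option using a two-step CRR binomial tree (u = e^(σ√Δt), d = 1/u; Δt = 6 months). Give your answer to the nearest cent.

CRR parameters: u = e^(σ√Δt) = e^(0.35·√0.5) = 1.2808, d = 1/u = 0.7808
Per-period rate: rΔt = 0.1·0.5 = 0.05, so R = e^0.05 = 1.0513
Risk-neutral probability p = (e^0.05 − 0.7808)/(1.2808 − 0.7808) = 0.2705/0.5000 = 0.5410
Terminal stock prices: S_uu = 73.82, S_ud = 45, S_dd = 27.43
Terminal payoffs (S − K): max(18.82, 0) = 18.82, max(-10, 0) = 0, max(-27.57, 0) = 0
Node u (S = 57.64): V_u = e^(−0.05)·[0.5410·18.8206 + 0.4590·0.0000] = 9.6849
Node d (S = 35.13): V_d = e^(−0.05)·[0.5410·0.0000 + 0.4590·0.0000] = 0.0000
Node 0 (S = 45): V_0 = e^(−0.05)·[0.5410·9.6849 + 0.4590·0.0000] = 4.9838

$4.98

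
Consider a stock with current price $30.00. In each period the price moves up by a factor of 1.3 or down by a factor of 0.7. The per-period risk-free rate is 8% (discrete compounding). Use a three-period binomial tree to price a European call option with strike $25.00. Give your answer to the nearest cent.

$11.92

Risk-neutral probability p = (1 + 0.08 − 0.7)/(1.3 − 0.7) = 0.3800/0.6000 = 0.6333
Terminal stock prices: S_uuu = 65.91, S_uud = 35.49, S_udd = 19.11, S_ddd = 10.29
Terminal payoffs (S − K): max(40.91, 0) = 40.91, max(10.49, 0) = 10.49, max(-5.89, 0) = 0, max(-14.71, 0) = 0
Node uu (S = 50.7): V_uu = 1/1.08·[0.6333·40.9100 + 0.3667·10.4900] = 27.5519
Node ud (S = 27.3): V_ud = 1/1.08·[0.6333·10.4900 + 0.3667·0.0000] = 6.1515
Node dd (S = 14.7): V_dd = 1/1.08·[0.6333·0.0000 + 0.3667·0.0000] = 0.0000
Node u (S = 39): V_u = 1/1.08·[0.6333·27.5519 + 0.3667·6.1515] = 18.2454
Node d (S = 21): V_d = 1/1.08·[0.6333·6.1515 + 0.3667·0.0000] = 3.6074
Node 0 (S = 30): V_0 = 1/1.08·[0.6333·18.2454 + 0.3667·3.6074] = 11.9242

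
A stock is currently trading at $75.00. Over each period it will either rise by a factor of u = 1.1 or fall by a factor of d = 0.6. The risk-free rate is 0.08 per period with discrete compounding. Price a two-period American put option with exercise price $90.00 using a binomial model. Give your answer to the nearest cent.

$15.00

Risk-neutral probability p = (1 + 0.08 − 0.6)/(1.1 − 0.6) = 0.4800/0.5000 = 0.9600
Terminal stock prices: S_uu = 90.75, S_ud = 49.5, S_dd = 27
Terminal payoffs (K − S): max(-0.75, 0) = 0, max(40.5, 0) = 40.5, max(63, 0) = 63
Node u (S = 82.5): continuation = 1/1.08·[0.9600·0.0000 + 0.0400·40.5000] = 1.5000; exercise value = 7.5000 > continuation, so V_u = 7.5000 (exercise)
Node d (S = 45): continuation = 1/1.08·[0.9600·40.5000 + 0.0400·63.0000] = 38.3333; exercise value = 45.0000 > continuation, so V_d = 45.0000 (exercise)
Node 0 (S = 75): continuation = 1/1.08·[0.9600·7.5000 + 0.0400·45.0000] = 8.3333; exercise value = 15.0000 > continuation, so V_0 = 15.0000 (exercise)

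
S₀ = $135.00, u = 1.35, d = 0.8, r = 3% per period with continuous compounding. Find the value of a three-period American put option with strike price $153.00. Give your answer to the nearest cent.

Risk-neutral probability p = (e^0.03 − 0.8)/(1.35 − 0.8) = 0.2305/0.5500 = 0.4190
Terminal stock prices: S_uuu = 332.2, S_uud = 196.8, S_udd = 116.6, S_ddd = 69.12
Terminal payoffs (K − S): max(-179.2, 0) = 0, max(-43.83, 0) = 0, max(36.36, 0) = 36.36, max(83.88, 0) = 83.88
Node uu (S = 246): continuation = e^(−0.03)·[0.4190·0.0000 + 0.5810·0.0000] = 0.0000; exercise value = 0.0000 ≤ continuation, so V_uu = 0.0000
Node ud (S = 145.8): continuation = e^(−0.03)·[0.4190·0.0000 + 0.5810·36.3600] = 20.5005; exercise value = 7.2000 ≤ continuation, so V_ud = 20.5005
Node dd (S = 86.4): continuation = e^(−0.03)·[0.4190·36.3600 + 0.5810·83.8800] = 62.0782; exercise value = 66.6000 > continuation, so V_dd = 66.6000 (exercise)
Node u (S = 182.2): continuation = e^(−0.03)·[0.4190·0.0000 + 0.5810·20.5005] = 11.5586; exercise value = 0.0000 ≤ continuation, so V_u = 11.5586
Node d (S = 108): continuation = e^(−0.03)·[0.4190·20.5005 + 0.5810·66.6000] = 45.8865; exercise value = 45.0000 ≤ continuation, so V_d = 45.8865
Node 0 (S = 135): continuation = e^(−0.03)·[0.4190·11.5586 + 0.5810·45.8865] = 30.5718; exercise value = 18.0000 ≤ continuation, so V_0 = 30.5718

$30.57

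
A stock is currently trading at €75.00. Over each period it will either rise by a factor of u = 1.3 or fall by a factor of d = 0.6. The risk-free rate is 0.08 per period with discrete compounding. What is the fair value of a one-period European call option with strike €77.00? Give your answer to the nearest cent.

€13.02

Risk-neutral probability p = (1 + 0.08 − 0.6)/(1.3 − 0.6) = 0.4800/0.7000 = 0.6857
Terminal stock prices: S_u = 97.5, S_d = 45
Terminal payoffs (S − K): max(20.5, 0) = 20.5, max(-32, 0) = 0
Node 0 (S = 75): V_0 = 1/1.08·[0.6857·20.5000 + 0.3143·0.0000] = 13.0159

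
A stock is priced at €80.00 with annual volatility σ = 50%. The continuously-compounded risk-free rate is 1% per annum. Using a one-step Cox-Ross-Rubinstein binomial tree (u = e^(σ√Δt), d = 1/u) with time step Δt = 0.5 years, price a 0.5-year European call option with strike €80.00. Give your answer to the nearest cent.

CRR parameters: u = e^(σ√Δt) = e^(0.5·√0.5) = 1.4241, d = 1/u = 0.7022
Per-period rate: rΔt = 0.01·0.5 = 0.005, so R = e^0.005 = 1.0050
Risk-neutral probability p = (e^0.005 − 0.7022)/(1.4241 − 0.7022) = 0.3028/0.7219 = 0.4195
Terminal stock prices: S_u = 113.9, S_d = 56.18
Terminal payoffs (S − K): max(33.93, 0) = 33.93, max(-23.82, 0) = 0
Node 0 (S = 80): V_0 = e^(−0.005)·[0.4195·33.9295 + 0.5805·0.0000] = 14.1612

€14.16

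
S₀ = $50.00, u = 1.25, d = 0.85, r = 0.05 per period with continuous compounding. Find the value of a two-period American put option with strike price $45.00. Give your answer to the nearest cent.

$1.98

Risk-neutral probability p = (e^0.05 − 0.85)/(1.25 − 0.85) = 0.2013/0.4000 = 0.5032
Terminal stock prices: S_uu = 78.12, S_ud = 53.12, S_dd = 36.12
Terminal payoffs (K − S): max(-33.12, 0) = 0, max(-8.125, 0) = 0, max(8.875, 0) = 8.875
Node u (S = 62.5): continuation = e^(−0.05)·[0.5032·0.0000 + 0.4968·0.0000] = 0.0000; exercise value = 0.0000 ≤ continuation, so V_u = 0.0000
Node d (S = 42.5): continuation = e^(−0.05)·[0.5032·0.0000 + 0.4968·8.8750] = 4.1943; exercise value = 2.5000 ≤ continuation, so V_d = 4.1943
Node 0 (S = 50): continuation = e^(−0.05)·[0.5032·0.0000 + 0.4968·4.1943] = 1.9822; exercise value = 0.0000 ≤ continuation, so V_0 = 1.9822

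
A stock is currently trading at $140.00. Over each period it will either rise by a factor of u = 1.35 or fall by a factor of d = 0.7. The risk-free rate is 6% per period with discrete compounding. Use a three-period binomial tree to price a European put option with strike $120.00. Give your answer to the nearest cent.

Risk-neutral probability p = (1 + 0.06 − 0.7)/(1.35 − 0.7) = 0.3600/0.6500 = 0.5538
Terminal stock prices: S_uuu = 344.5, S_uud = 178.6, S_udd = 92.61, S_ddd = 48.02
Terminal payoffs (K − S): max(-224.5, 0) = 0, max(-58.61, 0) = 0, max(27.39, 0) = 27.39, max(71.98, 0) = 71.98
Node uu (S = 255.2): V_uu = 1/1.06·[0.5538·0.0000 + 0.4462·0.0000] = 0.0000
Node ud (S = 132.3): V_ud = 1/1.06·[0.5538·0.0000 + 0.4462·27.3900] = 11.5284
Node dd (S = 68.6): V_dd = 1/1.06·[0.5538·27.3900 + 0.4462·71.9800] = 44.6075
Node u (S = 189): V_u = 1/1.06·[0.5538·0.0000 + 0.4462·11.5284] = 4.8523
Node d (S = 98): V_d = 1/1.06·[0.5538·11.5284 + 0.4462·44.6075] = 24.7989
Node 0 (S = 140): V_0 = 1/1.06·[0.5538·4.8523 + 0.4462·24.7989] = 12.9732

$12.97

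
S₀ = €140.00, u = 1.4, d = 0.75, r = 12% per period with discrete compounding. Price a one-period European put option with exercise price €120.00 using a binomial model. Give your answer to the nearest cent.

Risk-neutral probability p = (1 + 0.12 − 0.75)/(1.4 − 0.75) = 0.3700/0.6500 = 0.5692
Terminal stock prices: S_u = 196, S_d = 105
Terminal payoffs (K − S): max(-76, 0) = 0, max(15, 0) = 15
Node 0 (S = 140): V_0 = 1/1.12·[0.5692·0.0000 + 0.4308·15.0000] = 5.7692

€5.77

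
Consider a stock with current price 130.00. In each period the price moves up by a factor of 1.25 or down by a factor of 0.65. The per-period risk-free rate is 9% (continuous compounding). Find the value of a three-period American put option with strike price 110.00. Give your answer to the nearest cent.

7.63

Risk-neutral probability p = (e^0.09 − 0.65)/(1.25 − 0.65) = 0.4442/0.6000 = 0.7403
Terminal stock prices: S_uuu = 253.9, S_uud = 132, S_udd = 68.66, S_ddd = 35.7
Terminal payoffs (K − S): max(-143.9, 0) = 0, max(-22.03, 0) = 0, max(41.34, 0) = 41.34, max(74.3, 0) = 74.3
Node uu (S = 203.1): continuation = e^(−0.09)·[0.7403·0.0000 + 0.2597·0.0000] = 0.0000; exercise value = 0.0000 ≤ continuation, so V_uu = 0.0000
Node ud (S = 105.6): continuation = e^(−0.09)·[0.7403·0.0000 + 0.2597·41.3438] = 9.8132; exercise value = 4.3750 ≤ continuation, so V_ud = 9.8132
Node dd (S = 54.93): continuation = e^(−0.09)·[0.7403·41.3438 + 0.2597·74.2987] = 45.6074; exercise value = 55.0750 > continuation, so V_dd = 55.0750 (exercise)
Node u (S = 162.5): continuation = e^(−0.09)·[0.7403·0.0000 + 0.2597·9.8132] = 2.3292; exercise value = 0.0000 ≤ continuation, so V_u = 2.3292
Node d (S = 84.5): continuation = e^(−0.09)·[0.7403·9.8132 + 0.2597·55.0750] = 19.7118; exercise value = 25.5000 > continuation, so V_d = 25.5000 (exercise)
Node 0 (S = 130): continuation = e^(−0.09)·[0.7403·2.3292 + 0.2597·25.5000] = 7.6285; exercise value = 0.0000 ≤ continuation, so V_0 = 7.6285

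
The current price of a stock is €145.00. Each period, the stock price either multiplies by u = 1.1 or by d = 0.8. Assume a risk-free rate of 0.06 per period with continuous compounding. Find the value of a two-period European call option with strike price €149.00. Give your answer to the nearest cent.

€17.87

Risk-neutral probability p = (e^0.06 − 0.8)/(1.1 − 0.8) = 0.2618/0.3000 = 0.8728
Terminal stock prices: S_uu = 175.5, S_ud = 127.6, S_dd = 92.8
Terminal payoffs (S − K): max(26.45, 0) = 26.45, max(-21.4, 0) = 0, max(-56.2, 0) = 0
Node u (S = 159.5): V_u = e^(−0.06)·[0.8728·26.4500 + 0.1272·0.0000] = 21.7409
Node d (S = 116): V_d = e^(−0.06)·[0.8728·0.0000 + 0.1272·0.0000] = 0.0000
Node 0 (S = 145): V_0 = e^(−0.06)·[0.8728·21.7409 + 0.1272·0.0000] = 17.8702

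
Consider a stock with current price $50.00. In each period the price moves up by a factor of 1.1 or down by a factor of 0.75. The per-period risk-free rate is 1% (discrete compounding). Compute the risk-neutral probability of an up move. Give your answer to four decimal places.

Risk-neutral probability p = (1 + 0.01 − 0.75)/(1.1 − 0.75) = 0.2600/0.3500 = 0.7429

p = 0.7429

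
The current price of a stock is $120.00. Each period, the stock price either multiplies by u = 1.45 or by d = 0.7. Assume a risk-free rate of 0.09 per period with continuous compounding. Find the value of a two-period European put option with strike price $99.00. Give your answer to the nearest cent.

Risk-neutral probability p = (e^0.09 − 0.7)/(1.45 − 0.7) = 0.3942/0.7500 = 0.5256
Terminal stock prices: S_uu = 252.3, S_ud = 121.8, S_dd = 58.8
Terminal payoffs (K − S): max(-153.3, 0) = 0, max(-22.8, 0) = 0, max(40.2, 0) = 40.2
Node u (S = 174): V_u = e^(−0.09)·[0.5256·0.0000 + 0.4744·0.0000] = 0.0000
Node d (S = 84): V_d = e^(−0.09)·[0.5256·0.0000 + 0.4744·40.2000] = 17.4307
Node 0 (S = 120): V_0 = e^(−0.09)·[0.5256·0.0000 + 0.4744·17.4307] = 7.5580

$7.56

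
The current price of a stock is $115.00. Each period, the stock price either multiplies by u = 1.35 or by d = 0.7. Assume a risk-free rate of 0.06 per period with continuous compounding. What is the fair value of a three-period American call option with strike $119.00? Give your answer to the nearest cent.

Risk-neutral probability p = (e^0.06 − 0.7)/(1.35 − 0.7) = 0.3618/0.6500 = 0.5567
Terminal stock prices: S_uuu = 282.9, S_uud = 146.7, S_udd = 76.07, S_ddd = 39.44
Terminal payoffs (S − K): max(163.9, 0) = 163.9, max(27.71, 0) = 27.71, max(-42.93, 0) = 0, max(-79.56, 0) = 0
Node uu (S = 209.6): continuation = e^(−0.06)·[0.5567·163.9431 + 0.4433·27.7113] = 97.5175; exercise value = 90.5875 ≤ continuation, so V_uu = 97.5175
Node ud (S = 108.7): continuation = e^(−0.06)·[0.5567·27.7113 + 0.4433·0.0000] = 14.5277; exercise value = 0.0000 ≤ continuation, so V_ud = 14.5277
Node dd (S = 56.35): continuation = e^(−0.06)·[0.5567·0.0000 + 0.4433·0.0000] = 0.0000; exercise value = 0.0000 ≤ continuation, so V_dd = 0.0000
Node u (S = 155.2): continuation = e^(−0.06)·[0.5567·97.5175 + 0.4433·14.5277] = 57.1894; exercise value = 36.2500 ≤ continuation, so V_u = 57.1894
Node d (S = 80.5): continuation = e^(−0.06)·[0.5567·14.5277 + 0.4433·0.0000] = 7.6162; exercise value = 0.0000 ≤ continuation, so V_d = 7.6162
Node 0 (S = 115): continuation = e^(−0.06)·[0.5567·57.1894 + 0.4433·7.6162] = 33.1616; exercise value = 0.0000 ≤ continuation, so V_0 = 33.1616

$33.16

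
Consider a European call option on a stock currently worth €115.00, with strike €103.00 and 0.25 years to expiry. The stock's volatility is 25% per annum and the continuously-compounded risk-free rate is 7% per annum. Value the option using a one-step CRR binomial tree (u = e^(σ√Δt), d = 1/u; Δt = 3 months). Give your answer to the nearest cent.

€14.47

CRR parameters: u = e^(σ√Δt) = e^(0.25·√0.25) = 1.1331, d = 1/u = 0.8825
Per-period rate: rΔt = 0.07·0.25 = 0.0175, so R = e^0.0175 = 1.0177
Risk-neutral probability p = (e^0.0175 − 0.8825)/(1.1331 − 0.8825) = 0.1352/0.2507 = 0.5392
Terminal stock prices: S_u = 130.3, S_d = 101.5
Terminal payoffs (S − K): max(27.31, 0) = 27.31, max(-1.513, 0) = 0
Node 0 (S = 115): V_0 = e^(−0.0175)·[0.5392·27.3121 + 0.4608·0.0000] = 14.4718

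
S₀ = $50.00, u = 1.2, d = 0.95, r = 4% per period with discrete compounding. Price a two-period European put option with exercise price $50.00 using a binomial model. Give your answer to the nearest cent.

$1.85

Risk-neutral probability p = (1 + 0.04 − 0.95)/(1.2 − 0.95) = 0.0900/0.2500 = 0.3600
Terminal stock prices: S_uu = 72, S_ud = 57, S_dd = 45.12
Terminal payoffs (K − S): max(-22, 0) = 0, max(-7, 0) = 0, max(4.875, 0) = 4.875
Node u (S = 60): V_u = 1/1.04·[0.3600·0.0000 + 0.6400·0.0000] = 0.0000
Node d (S = 47.5): V_d = 1/1.04·[0.3600·0.0000 + 0.6400·4.8750] = 3.0000
Node 0 (S = 50): V_0 = 1/1.04·[0.3600·0.0000 + 0.6400·3.0000] = 1.8462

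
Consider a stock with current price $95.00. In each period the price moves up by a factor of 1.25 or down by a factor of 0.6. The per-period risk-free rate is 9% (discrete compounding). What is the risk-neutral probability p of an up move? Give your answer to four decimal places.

Risk-neutral probability p = (1 + 0.09 − 0.6)/(1.25 − 0.6) = 0.4900/0.6500 = 0.7538

p = 0.7538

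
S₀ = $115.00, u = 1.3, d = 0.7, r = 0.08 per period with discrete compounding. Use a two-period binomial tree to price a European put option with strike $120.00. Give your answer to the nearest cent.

Risk-neutral probability p = (1 + 0.08 − 0.7)/(1.3 − 0.7) = 0.3800/0.6000 = 0.6333
Terminal stock prices: S_uu = 194.4, S_ud = 104.6, S_dd = 56.35
Terminal payoffs (K − S): max(-74.35, 0) = 0, max(15.35, 0) = 15.35, max(63.65, 0) = 63.65
Node u (S = 149.5): V_u = 1/1.08·[0.6333·0.0000 + 0.3667·15.3500] = 5.2114
Node d (S = 80.5): V_d = 1/1.08·[0.6333·15.3500 + 0.3667·63.6500] = 30.6111
Node 0 (S = 115): V_0 = 1/1.08·[0.6333·5.2114 + 0.3667·30.6111] = 13.4487

$13.45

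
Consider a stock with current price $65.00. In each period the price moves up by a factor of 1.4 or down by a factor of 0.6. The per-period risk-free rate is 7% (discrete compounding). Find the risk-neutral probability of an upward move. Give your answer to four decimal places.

p = 0.5875

Risk-neutral probability p = (1 + 0.07 − 0.6)/(1.4 − 0.6) = 0.4700/0.8000 = 0.5875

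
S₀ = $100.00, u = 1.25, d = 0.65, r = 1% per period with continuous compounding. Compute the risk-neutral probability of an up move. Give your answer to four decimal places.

Risk-neutral probability p = (e^0.01 − 0.65)/(1.25 − 0.65) = 0.3601/0.6000 = 0.6001

p = 0.6001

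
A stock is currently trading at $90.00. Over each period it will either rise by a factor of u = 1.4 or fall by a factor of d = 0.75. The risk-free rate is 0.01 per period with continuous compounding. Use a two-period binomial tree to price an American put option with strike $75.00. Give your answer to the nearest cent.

$8.60

Risk-neutral probability p = (e^0.01 − 0.75)/(1.4 − 0.75) = 0.2601/0.6500 = 0.4001
Terminal stock prices: S_uu = 176.4, S_ud = 94.5, S_dd = 50.62
Terminal payoffs (K − S): max(-101.4, 0) = 0, max(-19.5, 0) = 0, max(24.38, 0) = 24.38
Node u (S = 126): continuation = e^(−0.01)·[0.4001·0.0000 + 0.5999·0.0000] = 0.0000; exercise value = 0.0000 ≤ continuation, so V_u = 0.0000
Node d (S = 67.5): continuation = e^(−0.01)·[0.4001·0.0000 + 0.5999·24.3750] = 14.4776; exercise value = 7.5000 ≤ continuation, so V_d = 14.4776
Node 0 (S = 90): continuation = e^(−0.01)·[0.4001·0.0000 + 0.5999·14.4776] = 8.5990; exercise value = 0.0000 ≤ continuation, so V_0 = 8.5990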